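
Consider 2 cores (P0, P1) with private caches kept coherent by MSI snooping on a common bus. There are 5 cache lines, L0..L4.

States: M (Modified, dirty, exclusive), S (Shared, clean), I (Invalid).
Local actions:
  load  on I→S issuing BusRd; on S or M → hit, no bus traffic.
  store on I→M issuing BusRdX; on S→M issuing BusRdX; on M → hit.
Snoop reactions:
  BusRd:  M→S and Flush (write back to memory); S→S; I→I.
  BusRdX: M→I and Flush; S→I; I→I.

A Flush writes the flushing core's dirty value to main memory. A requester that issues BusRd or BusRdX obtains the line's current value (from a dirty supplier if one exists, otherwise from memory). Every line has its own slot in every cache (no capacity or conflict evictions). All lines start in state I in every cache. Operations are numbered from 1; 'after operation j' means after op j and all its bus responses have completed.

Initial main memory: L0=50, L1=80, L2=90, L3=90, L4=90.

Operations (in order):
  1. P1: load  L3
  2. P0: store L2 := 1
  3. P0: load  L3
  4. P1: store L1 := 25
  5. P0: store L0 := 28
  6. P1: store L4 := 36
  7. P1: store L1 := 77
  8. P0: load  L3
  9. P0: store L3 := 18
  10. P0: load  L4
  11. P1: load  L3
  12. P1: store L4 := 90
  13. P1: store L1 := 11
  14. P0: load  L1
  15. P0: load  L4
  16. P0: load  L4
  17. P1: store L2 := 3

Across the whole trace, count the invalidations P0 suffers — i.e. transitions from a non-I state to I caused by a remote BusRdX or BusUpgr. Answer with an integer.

1. P1: load  L3  bus=[BusRd]  L3: P0=I P1=S  mem[L3]=90
2. P0: store L2 := 1  bus=[BusRdX]  L2: P0=M P1=I  mem[L2]=90
3. P0: load  L3  bus=[BusRd]  L3: P0=S P1=S  mem[L3]=90
4. P1: store L1 := 25  bus=[BusRdX]  L1: P0=I P1=M  mem[L1]=80
5. P0: store L0 := 28  bus=[BusRdX]  L0: P0=M P1=I  mem[L0]=50
6. P1: store L4 := 36  bus=[BusRdX]  L4: P0=I P1=M  mem[L4]=90
7. P1: store L1 := 77  bus=[-]  L1: P0=I P1=M  mem[L1]=80
8. P0: load  L3  bus=[-]  L3: P0=S P1=S  mem[L3]=90
9. P0: store L3 := 18  bus=[BusRdX]  L3: P0=M P1=I  mem[L3]=90
10. P0: load  L4  bus=[BusRd,Flush]  L4: P0=S P1=S  mem[L4]=36
11. P1: load  L3  bus=[BusRd,Flush]  L3: P0=S P1=S  mem[L3]=18
12. P1: store L4 := 90  bus=[BusRdX]  L4: P0=I P1=M  mem[L4]=36
13. P1: store L1 := 11  bus=[-]  L1: P0=I P1=M  mem[L1]=80
14. P0: load  L1  bus=[BusRd,Flush]  L1: P0=S P1=S  mem[L1]=11
15. P0: load  L4  bus=[BusRd,Flush]  L4: P0=S P1=S  mem[L4]=90
16. P0: load  L4  bus=[-]  L4: P0=S P1=S  mem[L4]=90
17. P1: store L2 := 3  bus=[BusRdX,Flush]  L2: P0=I P1=M  mem[L2]=1

invalidations = 2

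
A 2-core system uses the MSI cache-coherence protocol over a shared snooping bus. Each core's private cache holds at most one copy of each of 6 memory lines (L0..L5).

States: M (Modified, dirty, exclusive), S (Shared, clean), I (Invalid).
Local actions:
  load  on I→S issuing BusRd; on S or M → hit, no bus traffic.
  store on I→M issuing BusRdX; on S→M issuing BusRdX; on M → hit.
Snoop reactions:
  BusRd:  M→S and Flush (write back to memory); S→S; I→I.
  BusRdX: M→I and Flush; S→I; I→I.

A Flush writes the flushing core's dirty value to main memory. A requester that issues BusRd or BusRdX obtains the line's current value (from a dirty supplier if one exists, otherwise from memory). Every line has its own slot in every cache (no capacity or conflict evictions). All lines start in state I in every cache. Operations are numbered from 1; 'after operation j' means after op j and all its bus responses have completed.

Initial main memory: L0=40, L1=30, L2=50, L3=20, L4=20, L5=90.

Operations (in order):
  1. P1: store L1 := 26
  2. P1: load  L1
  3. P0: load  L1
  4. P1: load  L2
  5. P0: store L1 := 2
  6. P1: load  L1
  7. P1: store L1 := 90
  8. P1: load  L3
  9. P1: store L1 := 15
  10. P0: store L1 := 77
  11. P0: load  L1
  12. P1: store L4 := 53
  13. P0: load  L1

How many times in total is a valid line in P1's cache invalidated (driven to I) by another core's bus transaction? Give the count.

  op1 P1: store L1 := 26 → I/M on L1; bus BusRdX; mem=30
  op2 P1: load  L1 → I/M on L1; bus (none); mem=30
  op3 P0: load  L1 → S/S on L1; bus BusRd Flush; mem=26
  op4 P1: load  L2 → I/S on L2; bus BusRd; mem=50
  op5 P0: store L1 := 2 → M/I on L1; bus BusRdX; mem=26
  op6 P1: load  L1 → S/S on L1; bus BusRd Flush; mem=2
  op7 P1: store L1 := 90 → I/M on L1; bus BusRdX; mem=2
  op8 P1: load  L3 → I/S on L3; bus BusRd; mem=20
  op9 P1: store L1 := 15 → I/M on L1; bus (none); mem=2
  op10 P0: store L1 := 77 → M/I on L1; bus BusRdX Flush; mem=15
  op11 P0: load  L1 → M/I on L1; bus (none); mem=15
  op12 P1: store L4 := 53 → I/M on L4; bus BusRdX; mem=20
  op13 P0: load  L1 → M/I on L1; bus (none); mem=15

invalidations = 2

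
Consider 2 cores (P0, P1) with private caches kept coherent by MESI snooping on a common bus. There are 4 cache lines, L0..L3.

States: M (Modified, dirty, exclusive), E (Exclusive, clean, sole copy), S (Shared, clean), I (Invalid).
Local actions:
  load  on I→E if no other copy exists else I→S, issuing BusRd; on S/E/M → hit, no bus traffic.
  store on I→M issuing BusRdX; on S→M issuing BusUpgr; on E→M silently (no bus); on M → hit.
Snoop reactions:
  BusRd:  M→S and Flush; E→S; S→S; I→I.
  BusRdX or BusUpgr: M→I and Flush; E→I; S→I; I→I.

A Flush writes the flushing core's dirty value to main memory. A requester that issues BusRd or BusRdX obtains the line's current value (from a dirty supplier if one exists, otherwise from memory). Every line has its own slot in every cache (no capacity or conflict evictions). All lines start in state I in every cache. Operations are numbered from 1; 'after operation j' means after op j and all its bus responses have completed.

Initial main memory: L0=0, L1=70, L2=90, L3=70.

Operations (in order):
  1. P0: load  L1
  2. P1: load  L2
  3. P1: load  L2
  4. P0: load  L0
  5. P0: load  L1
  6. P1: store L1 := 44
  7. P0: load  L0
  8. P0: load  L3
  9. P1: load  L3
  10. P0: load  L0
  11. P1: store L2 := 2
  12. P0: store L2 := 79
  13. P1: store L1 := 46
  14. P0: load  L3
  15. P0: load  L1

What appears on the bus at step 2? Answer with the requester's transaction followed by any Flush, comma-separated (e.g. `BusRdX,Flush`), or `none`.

bus = BusRd

step 1: P0: load  L1  ⟶  EI  (L1)  txn=BusRd  M[L1]=70
step 2: P1: load  L2  ⟶  IE  (L2)  txn=BusRd  M[L2]=90
step 3: P1: load  L2  ⟶  IE  (L2)  txn=∅  M[L2]=90
step 4: P0: load  L0  ⟶  EI  (L0)  txn=BusRd  M[L0]=0
step 5: P0: load  L1  ⟶  EI  (L1)  txn=∅  M[L1]=70
step 6: P1: store L1 := 44  ⟶  IM  (L1)  txn=BusRdX  M[L1]=70
step 7: P0: load  L0  ⟶  EI  (L0)  txn=∅  M[L0]=0
step 8: P0: load  L3  ⟶  EI  (L3)  txn=BusRd  M[L3]=70
step 9: P1: load  L3  ⟶  SS  (L3)  txn=BusRd  M[L3]=70
step 10: P0: load  L0  ⟶  EI  (L0)  txn=∅  M[L0]=0
step 11: P1: store L2 := 2  ⟶  IM  (L2)  txn=∅  M[L2]=90
step 12: P0: store L2 := 79  ⟶  MI  (L2)  txn=BusRdX+Flush  M[L2]=2
step 13: P1: store L1 := 46  ⟶  IM  (L1)  txn=∅  M[L1]=70
step 14: P0: load  L3  ⟶  SS  (L3)  txn=∅  M[L3]=70
step 15: P0: load  L1  ⟶  SS  (L1)  txn=BusRd+Flush  M[L1]=46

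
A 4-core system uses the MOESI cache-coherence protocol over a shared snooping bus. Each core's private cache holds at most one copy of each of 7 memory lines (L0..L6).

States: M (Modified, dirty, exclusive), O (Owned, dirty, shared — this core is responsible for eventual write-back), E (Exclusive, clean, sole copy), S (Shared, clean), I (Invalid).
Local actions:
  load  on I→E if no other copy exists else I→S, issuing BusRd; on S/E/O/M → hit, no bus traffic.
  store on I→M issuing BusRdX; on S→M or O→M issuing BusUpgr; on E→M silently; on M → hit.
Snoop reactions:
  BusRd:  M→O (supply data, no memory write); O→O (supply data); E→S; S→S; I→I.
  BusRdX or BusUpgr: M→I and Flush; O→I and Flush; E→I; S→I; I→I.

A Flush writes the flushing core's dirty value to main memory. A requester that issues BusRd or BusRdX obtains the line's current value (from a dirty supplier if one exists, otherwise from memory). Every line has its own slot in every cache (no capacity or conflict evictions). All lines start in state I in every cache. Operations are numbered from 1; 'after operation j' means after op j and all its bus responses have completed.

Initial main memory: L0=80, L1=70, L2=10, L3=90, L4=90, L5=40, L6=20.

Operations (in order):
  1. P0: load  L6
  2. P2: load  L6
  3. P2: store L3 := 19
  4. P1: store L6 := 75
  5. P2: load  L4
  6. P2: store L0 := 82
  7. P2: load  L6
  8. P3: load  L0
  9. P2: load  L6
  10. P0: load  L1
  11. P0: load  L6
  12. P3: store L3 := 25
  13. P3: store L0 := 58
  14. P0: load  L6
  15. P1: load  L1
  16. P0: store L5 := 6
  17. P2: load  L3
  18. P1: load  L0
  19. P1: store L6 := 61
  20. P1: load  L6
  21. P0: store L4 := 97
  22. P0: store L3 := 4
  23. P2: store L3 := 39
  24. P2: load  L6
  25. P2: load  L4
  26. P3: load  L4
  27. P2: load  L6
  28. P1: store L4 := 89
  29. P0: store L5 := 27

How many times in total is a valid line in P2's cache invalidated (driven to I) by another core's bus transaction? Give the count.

  op1 P0: load  L6 → E/I/I/I on L6; bus BusRd; mem=20
  op2 P2: load  L6 → S/I/S/I on L6; bus BusRd; mem=20
  op3 P2: store L3 := 19 → I/I/M/I on L3; bus BusRdX; mem=90
  op4 P1: store L6 := 75 → I/M/I/I on L6; bus BusRdX; mem=20
  op5 P2: load  L4 → I/I/E/I on L4; bus BusRd; mem=90
  op6 P2: store L0 := 82 → I/I/M/I on L0; bus BusRdX; mem=80
  op7 P2: load  L6 → I/O/S/I on L6; bus BusRd; mem=20
  op8 P3: load  L0 → I/I/O/S on L0; bus BusRd; mem=80
  op9 P2: load  L6 → I/O/S/I on L6; bus (none); mem=20
  op10 P0: load  L1 → E/I/I/I on L1; bus BusRd; mem=70
  op11 P0: load  L6 → S/O/S/I on L6; bus BusRd; mem=20
  op12 P3: store L3 := 25 → I/I/I/M on L3; bus BusRdX Flush; mem=19
  op13 P3: store L0 := 58 → I/I/I/M on L0; bus BusUpgr Flush; mem=82
  op14 P0: load  L6 → S/O/S/I on L6; bus (none); mem=20
  op15 P1: load  L1 → S/S/I/I on L1; bus BusRd; mem=70
  op16 P0: store L5 := 6 → M/I/I/I on L5; bus BusRdX; mem=40
  op17 P2: load  L3 → I/I/S/O on L3; bus BusRd; mem=19
  op18 P1: load  L0 → I/S/I/O on L0; bus BusRd; mem=82
  op19 P1: store L6 := 61 → I/M/I/I on L6; bus BusUpgr; mem=20
  op20 P1: load  L6 → I/M/I/I on L6; bus (none); mem=20
  op21 P0: store L4 := 97 → M/I/I/I on L4; bus BusRdX; mem=90
  op22 P0: store L3 := 4 → M/I/I/I on L3; bus BusRdX Flush; mem=25
  op23 P2: store L3 := 39 → I/I/M/I on L3; bus BusRdX Flush; mem=4
  op24 P2: load  L6 → I/O/S/I on L6; bus BusRd; mem=20
  op25 P2: load  L4 → O/I/S/I on L4; bus BusRd; mem=90
  op26 P3: load  L4 → O/I/S/S on L4; bus BusRd; mem=90
  op27 P2: load  L6 → I/O/S/I on L6; bus (none); mem=20
  op28 P1: store L4 := 89 → I/M/I/I on L4; bus BusRdX Flush; mem=97
  op29 P0: store L5 := 27 → M/I/I/I on L5; bus (none); mem=40

invalidations = 7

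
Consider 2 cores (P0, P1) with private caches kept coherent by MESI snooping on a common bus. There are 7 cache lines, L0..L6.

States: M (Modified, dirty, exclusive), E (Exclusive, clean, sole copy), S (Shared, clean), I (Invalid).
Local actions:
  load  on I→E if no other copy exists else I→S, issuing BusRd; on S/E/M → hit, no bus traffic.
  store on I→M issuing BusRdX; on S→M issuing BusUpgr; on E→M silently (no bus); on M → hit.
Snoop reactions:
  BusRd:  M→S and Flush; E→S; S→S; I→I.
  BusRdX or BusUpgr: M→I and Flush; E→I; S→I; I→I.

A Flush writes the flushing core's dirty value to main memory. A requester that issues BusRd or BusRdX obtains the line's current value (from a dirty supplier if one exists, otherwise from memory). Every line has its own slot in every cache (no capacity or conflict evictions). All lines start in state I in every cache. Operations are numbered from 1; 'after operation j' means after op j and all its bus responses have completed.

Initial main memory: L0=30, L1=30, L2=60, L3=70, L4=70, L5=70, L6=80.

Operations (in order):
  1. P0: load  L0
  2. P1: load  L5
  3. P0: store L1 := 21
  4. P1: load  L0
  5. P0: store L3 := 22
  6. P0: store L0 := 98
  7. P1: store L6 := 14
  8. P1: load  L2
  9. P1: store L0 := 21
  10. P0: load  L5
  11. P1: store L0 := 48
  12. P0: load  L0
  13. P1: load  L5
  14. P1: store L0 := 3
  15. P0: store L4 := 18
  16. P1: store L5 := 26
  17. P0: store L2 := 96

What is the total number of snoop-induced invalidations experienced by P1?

invalidations = 2

1. P0: load  L0  bus=[BusRd]  L0: P0=E P1=I  mem[L0]=30
2. P1: load  L5  bus=[BusRd]  L5: P0=I P1=E  mem[L5]=70
3. P0: store L1 := 21  bus=[BusRdX]  L1: P0=M P1=I  mem[L1]=30
4. P1: load  L0  bus=[BusRd]  L0: P0=S P1=S  mem[L0]=30
5. P0: store L3 := 22  bus=[BusRdX]  L3: P0=M P1=I  mem[L3]=70
6. P0: store L0 := 98  bus=[BusUpgr]  L0: P0=M P1=I  mem[L0]=30
7. P1: store L6 := 14  bus=[BusRdX]  L6: P0=I P1=M  mem[L6]=80
8. P1: load  L2  bus=[BusRd]  L2: P0=I P1=E  mem[L2]=60
9. P1: store L0 := 21  bus=[BusRdX,Flush]  L0: P0=I P1=M  mem[L0]=98
10. P0: load  L5  bus=[BusRd]  L5: P0=S P1=S  mem[L5]=70
11. P1: store L0 := 48  bus=[-]  L0: P0=I P1=M  mem[L0]=98
12. P0: load  L0  bus=[BusRd,Flush]  L0: P0=S P1=S  mem[L0]=48
13. P1: load  L5  bus=[-]  L5: P0=S P1=S  mem[L5]=70
14. P1: store L0 := 3  bus=[BusUpgr]  L0: P0=I P1=M  mem[L0]=48
15. P0: store L4 := 18  bus=[BusRdX]  L4: P0=M P1=I  mem[L4]=70
16. P1: store L5 := 26  bus=[BusUpgr]  L5: P0=I P1=M  mem[L5]=70
17. P0: store L2 := 96  bus=[BusRdX]  L2: P0=M P1=I  mem[L2]=60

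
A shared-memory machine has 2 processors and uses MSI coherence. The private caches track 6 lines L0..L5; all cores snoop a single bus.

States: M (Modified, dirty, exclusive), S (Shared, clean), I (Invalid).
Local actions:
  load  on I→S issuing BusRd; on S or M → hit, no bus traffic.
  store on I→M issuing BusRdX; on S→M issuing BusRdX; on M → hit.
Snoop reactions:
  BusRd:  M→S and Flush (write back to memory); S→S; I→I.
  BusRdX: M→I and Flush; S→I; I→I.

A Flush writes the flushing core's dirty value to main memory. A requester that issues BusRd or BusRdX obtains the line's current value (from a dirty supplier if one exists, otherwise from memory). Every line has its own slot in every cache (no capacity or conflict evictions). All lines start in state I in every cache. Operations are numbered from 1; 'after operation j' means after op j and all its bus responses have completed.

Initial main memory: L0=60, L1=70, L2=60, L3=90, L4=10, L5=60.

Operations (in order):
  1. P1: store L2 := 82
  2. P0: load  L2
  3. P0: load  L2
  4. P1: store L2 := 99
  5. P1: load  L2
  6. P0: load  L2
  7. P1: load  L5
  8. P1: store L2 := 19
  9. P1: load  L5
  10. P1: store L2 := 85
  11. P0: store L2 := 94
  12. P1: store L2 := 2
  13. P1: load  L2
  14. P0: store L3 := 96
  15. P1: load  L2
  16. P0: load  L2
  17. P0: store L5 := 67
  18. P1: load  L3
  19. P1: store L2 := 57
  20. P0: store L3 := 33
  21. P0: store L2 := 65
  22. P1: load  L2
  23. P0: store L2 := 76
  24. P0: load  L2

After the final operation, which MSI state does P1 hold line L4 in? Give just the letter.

step 1: P1: store L2 := 82  ⟶  IM  (L2)  txn=BusRdX  M[L2]=60
step 2: P0: load  L2  ⟶  SS  (L2)  txn=BusRd+Flush  M[L2]=82
step 3: P0: load  L2  ⟶  SS  (L2)  txn=∅  M[L2]=82
step 4: P1: store L2 := 99  ⟶  IM  (L2)  txn=BusRdX  M[L2]=82
step 5: P1: load  L2  ⟶  IM  (L2)  txn=∅  M[L2]=82
step 6: P0: load  L2  ⟶  SS  (L2)  txn=BusRd+Flush  M[L2]=99
step 7: P1: load  L5  ⟶  IS  (L5)  txn=BusRd  M[L5]=60
step 8: P1: store L2 := 19  ⟶  IM  (L2)  txn=BusRdX  M[L2]=99
step 9: P1: load  L5  ⟶  IS  (L5)  txn=∅  M[L5]=60
step 10: P1: store L2 := 85  ⟶  IM  (L2)  txn=∅  M[L2]=99
step 11: P0: store L2 := 94  ⟶  MI  (L2)  txn=BusRdX+Flush  M[L2]=85
step 12: P1: store L2 := 2  ⟶  IM  (L2)  txn=BusRdX+Flush  M[L2]=94
step 13: P1: load  L2  ⟶  IM  (L2)  txn=∅  M[L2]=94
step 14: P0: store L3 := 96  ⟶  MI  (L3)  txn=BusRdX  M[L3]=90
step 15: P1: load  L2  ⟶  IM  (L2)  txn=∅  M[L2]=94
step 16: P0: load  L2  ⟶  SS  (L2)  txn=BusRd+Flush  M[L2]=2
step 17: P0: store L5 := 67  ⟶  MI  (L5)  txn=BusRdX  M[L5]=60
step 18: P1: load  L3  ⟶  SS  (L3)  txn=BusRd+Flush  M[L3]=96
step 19: P1: store L2 := 57  ⟶  IM  (L2)  txn=BusRdX  M[L2]=2
step 20: P0: store L3 := 33  ⟶  MI  (L3)  txn=BusRdX  M[L3]=96
step 21: P0: store L2 := 65  ⟶  MI  (L2)  txn=BusRdX+Flush  M[L2]=57
step 22: P1: load  L2  ⟶  SS  (L2)  txn=BusRd+Flush  M[L2]=65
step 23: P0: store L2 := 76  ⟶  MI  (L2)  txn=BusRdX  M[L2]=65
step 24: P0: load  L2  ⟶  MI  (L2)  txn=∅  M[L2]=65

state = I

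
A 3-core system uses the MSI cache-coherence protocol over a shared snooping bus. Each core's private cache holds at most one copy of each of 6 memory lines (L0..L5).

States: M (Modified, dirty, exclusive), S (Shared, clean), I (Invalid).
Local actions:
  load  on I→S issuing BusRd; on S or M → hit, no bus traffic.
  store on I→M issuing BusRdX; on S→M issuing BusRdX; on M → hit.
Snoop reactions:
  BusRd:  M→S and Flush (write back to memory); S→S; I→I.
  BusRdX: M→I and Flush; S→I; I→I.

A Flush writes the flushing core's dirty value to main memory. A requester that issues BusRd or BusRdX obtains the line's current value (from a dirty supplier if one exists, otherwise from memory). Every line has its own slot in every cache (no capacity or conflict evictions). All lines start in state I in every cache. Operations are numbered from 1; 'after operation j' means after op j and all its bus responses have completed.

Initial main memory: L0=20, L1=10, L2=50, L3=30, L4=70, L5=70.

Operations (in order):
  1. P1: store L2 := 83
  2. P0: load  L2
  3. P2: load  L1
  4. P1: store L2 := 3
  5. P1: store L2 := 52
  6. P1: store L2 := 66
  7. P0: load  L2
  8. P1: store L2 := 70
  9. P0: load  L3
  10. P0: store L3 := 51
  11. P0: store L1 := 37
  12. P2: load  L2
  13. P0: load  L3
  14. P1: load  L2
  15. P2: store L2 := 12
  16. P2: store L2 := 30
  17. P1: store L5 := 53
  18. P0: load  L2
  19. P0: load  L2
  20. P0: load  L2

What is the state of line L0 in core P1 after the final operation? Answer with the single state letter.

step 1: P1: store L2 := 83  ⟶  IMI  (L2)  txn=BusRdX  M[L2]=50
step 2: P0: load  L2  ⟶  SSI  (L2)  txn=BusRd+Flush  M[L2]=83
step 3: P2: load  L1  ⟶  IIS  (L1)  txn=BusRd  M[L1]=10
step 4: P1: store L2 := 3  ⟶  IMI  (L2)  txn=BusRdX  M[L2]=83
step 5: P1: store L2 := 52  ⟶  IMI  (L2)  txn=∅  M[L2]=83
step 6: P1: store L2 := 66  ⟶  IMI  (L2)  txn=∅  M[L2]=83
step 7: P0: load  L2  ⟶  SSI  (L2)  txn=BusRd+Flush  M[L2]=66
step 8: P1: store L2 := 70  ⟶  IMI  (L2)  txn=BusRdX  M[L2]=66
step 9: P0: load  L3  ⟶  SII  (L3)  txn=BusRd  M[L3]=30
step 10: P0: store L3 := 51  ⟶  MII  (L3)  txn=BusRdX  M[L3]=30
step 11: P0: store L1 := 37  ⟶  MII  (L1)  txn=BusRdX  M[L1]=10
step 12: P2: load  L2  ⟶  ISS  (L2)  txn=BusRd+Flush  M[L2]=70
step 13: P0: load  L3  ⟶  MII  (L3)  txn=∅  M[L3]=30
step 14: P1: load  L2  ⟶  ISS  (L2)  txn=∅  M[L2]=70
step 15: P2: store L2 := 12  ⟶  IIM  (L2)  txn=BusRdX  M[L2]=70
step 16: P2: store L2 := 30  ⟶  IIM  (L2)  txn=∅  M[L2]=70
step 17: P1: store L5 := 53  ⟶  IMI  (L5)  txn=BusRdX  M[L5]=70
step 18: P0: load  L2  ⟶  SIS  (L2)  txn=BusRd+Flush  M[L2]=30
step 19: P0: load  L2  ⟶  SIS  (L2)  txn=∅  M[L2]=30
step 20: P0: load  L2  ⟶  SIS  (L2)  txn=∅  M[L2]=30

state = I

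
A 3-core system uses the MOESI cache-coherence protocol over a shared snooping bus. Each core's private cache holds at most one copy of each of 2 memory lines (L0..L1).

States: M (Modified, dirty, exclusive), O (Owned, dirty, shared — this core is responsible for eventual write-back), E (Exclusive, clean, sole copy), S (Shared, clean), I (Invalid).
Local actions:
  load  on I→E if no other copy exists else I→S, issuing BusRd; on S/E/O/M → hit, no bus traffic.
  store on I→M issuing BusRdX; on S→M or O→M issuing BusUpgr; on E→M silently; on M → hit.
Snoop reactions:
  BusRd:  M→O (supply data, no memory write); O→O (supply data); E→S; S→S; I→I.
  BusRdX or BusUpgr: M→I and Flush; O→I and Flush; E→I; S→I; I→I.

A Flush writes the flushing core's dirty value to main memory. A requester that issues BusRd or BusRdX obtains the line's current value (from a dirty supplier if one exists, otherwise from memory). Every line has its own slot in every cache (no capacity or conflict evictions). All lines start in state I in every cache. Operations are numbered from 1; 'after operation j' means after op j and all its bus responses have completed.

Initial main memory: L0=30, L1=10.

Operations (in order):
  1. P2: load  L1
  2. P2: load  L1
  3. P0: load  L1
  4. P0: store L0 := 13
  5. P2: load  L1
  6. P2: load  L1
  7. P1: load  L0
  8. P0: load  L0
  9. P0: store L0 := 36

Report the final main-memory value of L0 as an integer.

step 1: P2: load  L1  ⟶  IIE  (L1)  txn=BusRd  M[L1]=10
step 2: P2: load  L1  ⟶  IIE  (L1)  txn=∅  M[L1]=10
step 3: P0: load  L1  ⟶  SIS  (L1)  txn=BusRd  M[L1]=10
step 4: P0: store L0 := 13  ⟶  MII  (L0)  txn=BusRdX  M[L0]=30
step 5: P2: load  L1  ⟶  SIS  (L1)  txn=∅  M[L1]=10
step 6: P2: load  L1  ⟶  SIS  (L1)  txn=∅  M[L1]=10
step 7: P1: load  L0  ⟶  OSI  (L0)  txn=BusRd  M[L0]=30
step 8: P0: load  L0  ⟶  OSI  (L0)  txn=∅  M[L0]=30
step 9: P0: store L0 := 36  ⟶  MII  (L0)  txn=BusUpgr  M[L0]=30

memory[L0] = 30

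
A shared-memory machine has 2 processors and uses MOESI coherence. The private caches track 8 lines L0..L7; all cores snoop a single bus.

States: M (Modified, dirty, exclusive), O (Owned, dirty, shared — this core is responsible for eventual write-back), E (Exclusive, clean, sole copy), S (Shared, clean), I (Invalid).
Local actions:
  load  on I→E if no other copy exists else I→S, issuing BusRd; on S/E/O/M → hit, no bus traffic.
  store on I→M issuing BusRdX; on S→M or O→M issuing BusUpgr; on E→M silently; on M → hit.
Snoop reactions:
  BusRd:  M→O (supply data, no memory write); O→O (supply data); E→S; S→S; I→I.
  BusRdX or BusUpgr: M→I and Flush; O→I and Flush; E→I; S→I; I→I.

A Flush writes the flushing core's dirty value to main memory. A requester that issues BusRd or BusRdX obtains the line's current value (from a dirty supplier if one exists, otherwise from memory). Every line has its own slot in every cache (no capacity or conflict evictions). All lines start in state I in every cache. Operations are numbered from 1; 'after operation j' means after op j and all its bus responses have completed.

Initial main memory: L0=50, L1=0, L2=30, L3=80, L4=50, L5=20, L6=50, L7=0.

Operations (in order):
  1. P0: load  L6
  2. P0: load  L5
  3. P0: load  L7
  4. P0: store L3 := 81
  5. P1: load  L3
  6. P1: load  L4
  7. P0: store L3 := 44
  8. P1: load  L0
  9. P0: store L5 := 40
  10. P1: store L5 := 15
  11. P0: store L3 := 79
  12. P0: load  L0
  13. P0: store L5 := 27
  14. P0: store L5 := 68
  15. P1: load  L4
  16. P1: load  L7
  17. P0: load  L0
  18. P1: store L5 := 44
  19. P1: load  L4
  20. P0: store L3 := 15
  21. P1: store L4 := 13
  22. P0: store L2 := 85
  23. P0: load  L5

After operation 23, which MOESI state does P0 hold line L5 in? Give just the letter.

state = S

1. P0: load  L6  bus=[BusRd]  L6: P0=E P1=I  mem[L6]=50
2. P0: load  L5  bus=[BusRd]  L5: P0=E P1=I  mem[L5]=20
3. P0: load  L7  bus=[BusRd]  L7: P0=E P1=I  mem[L7]=0
4. P0: store L3 := 81  bus=[BusRdX]  L3: P0=M P1=I  mem[L3]=80
5. P1: load  L3  bus=[BusRd]  L3: P0=O P1=S  mem[L3]=80
6. P1: load  L4  bus=[BusRd]  L4: P0=I P1=E  mem[L4]=50
7. P0: store L3 := 44  bus=[BusUpgr]  L3: P0=M P1=I  mem[L3]=80
8. P1: load  L0  bus=[BusRd]  L0: P0=I P1=E  mem[L0]=50
9. P0: store L5 := 40  bus=[-]  L5: P0=M P1=I  mem[L5]=20
10. P1: store L5 := 15  bus=[BusRdX,Flush]  L5: P0=I P1=M  mem[L5]=40
11. P0: store L3 := 79  bus=[-]  L3: P0=M P1=I  mem[L3]=80
12. P0: load  L0  bus=[BusRd]  L0: P0=S P1=S  mem[L0]=50
13. P0: store L5 := 27  bus=[BusRdX,Flush]  L5: P0=M P1=I  mem[L5]=15
14. P0: store L5 := 68  bus=[-]  L5: P0=M P1=I  mem[L5]=15
15. P1: load  L4  bus=[-]  L4: P0=I P1=E  mem[L4]=50
16. P1: load  L7  bus=[BusRd]  L7: P0=S P1=S  mem[L7]=0
17. P0: load  L0  bus=[-]  L0: P0=S P1=S  mem[L0]=50
18. P1: store L5 := 44  bus=[BusRdX,Flush]  L5: P0=I P1=M  mem[L5]=68
19. P1: load  L4  bus=[-]  L4: P0=I P1=E  mem[L4]=50
20. P0: store L3 := 15  bus=[-]  L3: P0=M P1=I  mem[L3]=80
21. P1: store L4 := 13  bus=[-]  L4: P0=I P1=M  mem[L4]=50
22. P0: store L2 := 85  bus=[BusRdX]  L2: P0=M P1=I  mem[L2]=30
23. P0: load  L5  bus=[BusRd]  L5: P0=S P1=O  mem[L5]=68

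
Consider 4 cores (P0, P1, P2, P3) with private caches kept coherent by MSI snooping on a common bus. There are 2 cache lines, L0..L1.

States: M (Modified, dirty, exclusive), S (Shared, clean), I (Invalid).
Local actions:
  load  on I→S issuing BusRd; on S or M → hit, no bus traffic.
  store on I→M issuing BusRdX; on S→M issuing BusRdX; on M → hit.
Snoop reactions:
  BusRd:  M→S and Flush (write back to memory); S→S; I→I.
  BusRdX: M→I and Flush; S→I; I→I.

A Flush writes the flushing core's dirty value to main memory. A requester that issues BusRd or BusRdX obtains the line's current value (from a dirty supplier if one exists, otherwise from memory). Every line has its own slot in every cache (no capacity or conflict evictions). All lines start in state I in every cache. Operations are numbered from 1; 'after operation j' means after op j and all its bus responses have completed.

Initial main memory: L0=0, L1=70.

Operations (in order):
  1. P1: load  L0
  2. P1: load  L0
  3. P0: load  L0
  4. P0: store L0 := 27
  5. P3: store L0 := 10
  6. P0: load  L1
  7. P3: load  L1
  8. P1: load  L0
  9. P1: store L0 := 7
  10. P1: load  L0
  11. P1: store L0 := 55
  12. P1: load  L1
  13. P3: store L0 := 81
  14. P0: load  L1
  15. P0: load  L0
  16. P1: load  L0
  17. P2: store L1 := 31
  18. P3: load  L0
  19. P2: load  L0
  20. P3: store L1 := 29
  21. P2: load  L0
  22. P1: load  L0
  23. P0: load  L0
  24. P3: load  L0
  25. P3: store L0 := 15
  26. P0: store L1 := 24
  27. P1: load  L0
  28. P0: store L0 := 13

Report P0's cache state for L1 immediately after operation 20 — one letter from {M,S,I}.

state = I

1. P1: load  L0  bus=[BusRd]  L0: P0=I P1=S P2=I P3=I  mem[L0]=0
2. P1: load  L0  bus=[-]  L0: P0=I P1=S P2=I P3=I  mem[L0]=0
3. P0: load  L0  bus=[BusRd]  L0: P0=S P1=S P2=I P3=I  mem[L0]=0
4. P0: store L0 := 27  bus=[BusRdX]  L0: P0=M P1=I P2=I P3=I  mem[L0]=0
5. P3: store L0 := 10  bus=[BusRdX,Flush]  L0: P0=I P1=I P2=I P3=M  mem[L0]=27
6. P0: load  L1  bus=[BusRd]  L1: P0=S P1=I P2=I P3=I  mem[L1]=70
7. P3: load  L1  bus=[BusRd]  L1: P0=S P1=I P2=I P3=S  mem[L1]=70
8. P1: load  L0  bus=[BusRd,Flush]  L0: P0=I P1=S P2=I P3=S  mem[L0]=10
9. P1: store L0 := 7  bus=[BusRdX]  L0: P0=I P1=M P2=I P3=I  mem[L0]=10
10. P1: load  L0  bus=[-]  L0: P0=I P1=M P2=I P3=I  mem[L0]=10
11. P1: store L0 := 55  bus=[-]  L0: P0=I P1=M P2=I P3=I  mem[L0]=10
12. P1: load  L1  bus=[BusRd]  L1: P0=S P1=S P2=I P3=S  mem[L1]=70
13. P3: store L0 := 81  bus=[BusRdX,Flush]  L0: P0=I P1=I P2=I P3=M  mem[L0]=55
14. P0: load  L1  bus=[-]  L1: P0=S P1=S P2=I P3=S  mem[L1]=70
15. P0: load  L0  bus=[BusRd,Flush]  L0: P0=S P1=I P2=I P3=S  mem[L0]=81
16. P1: load  L0  bus=[BusRd]  L0: P0=S P1=S P2=I P3=S  mem[L0]=81
17. P2: store L1 := 31  bus=[BusRdX]  L1: P0=I P1=I P2=M P3=I  mem[L1]=70
18. P3: load  L0  bus=[-]  L0: P0=S P1=S P2=I P3=S  mem[L0]=81
19. P2: load  L0  bus=[BusRd]  L0: P0=S P1=S P2=S P3=S  mem[L0]=81
20. P3: store L1 := 29  bus=[BusRdX,Flush]  L1: P0=I P1=I P2=I P3=M  mem[L1]=31
21. P2: load  L0  bus=[-]  L0: P0=S P1=S P2=S P3=S  mem[L0]=81
22. P1: load  L0  bus=[-]  L0: P0=S P1=S P2=S P3=S  mem[L0]=81
23. P0: load  L0  bus=[-]  L0: P0=S P1=S P2=S P3=S  mem[L0]=81
24. P3: load  L0  bus=[-]  L0: P0=S P1=S P2=S P3=S  mem[L0]=81
25. P3: store L0 := 15  bus=[BusRdX]  L0: P0=I P1=I P2=I P3=M  mem[L0]=81
26. P0: store L1 := 24  bus=[BusRdX,Flush]  L1: P0=M P1=I P2=I P3=I  mem[L1]=29
27. P1: load  L0  bus=[BusRd,Flush]  L0: P0=I P1=S P2=I P3=S  mem[L0]=15
28. P0: store L0 := 13  bus=[BusRdX]  L0: P0=M P1=I P2=I P3=I  mem[L0]=15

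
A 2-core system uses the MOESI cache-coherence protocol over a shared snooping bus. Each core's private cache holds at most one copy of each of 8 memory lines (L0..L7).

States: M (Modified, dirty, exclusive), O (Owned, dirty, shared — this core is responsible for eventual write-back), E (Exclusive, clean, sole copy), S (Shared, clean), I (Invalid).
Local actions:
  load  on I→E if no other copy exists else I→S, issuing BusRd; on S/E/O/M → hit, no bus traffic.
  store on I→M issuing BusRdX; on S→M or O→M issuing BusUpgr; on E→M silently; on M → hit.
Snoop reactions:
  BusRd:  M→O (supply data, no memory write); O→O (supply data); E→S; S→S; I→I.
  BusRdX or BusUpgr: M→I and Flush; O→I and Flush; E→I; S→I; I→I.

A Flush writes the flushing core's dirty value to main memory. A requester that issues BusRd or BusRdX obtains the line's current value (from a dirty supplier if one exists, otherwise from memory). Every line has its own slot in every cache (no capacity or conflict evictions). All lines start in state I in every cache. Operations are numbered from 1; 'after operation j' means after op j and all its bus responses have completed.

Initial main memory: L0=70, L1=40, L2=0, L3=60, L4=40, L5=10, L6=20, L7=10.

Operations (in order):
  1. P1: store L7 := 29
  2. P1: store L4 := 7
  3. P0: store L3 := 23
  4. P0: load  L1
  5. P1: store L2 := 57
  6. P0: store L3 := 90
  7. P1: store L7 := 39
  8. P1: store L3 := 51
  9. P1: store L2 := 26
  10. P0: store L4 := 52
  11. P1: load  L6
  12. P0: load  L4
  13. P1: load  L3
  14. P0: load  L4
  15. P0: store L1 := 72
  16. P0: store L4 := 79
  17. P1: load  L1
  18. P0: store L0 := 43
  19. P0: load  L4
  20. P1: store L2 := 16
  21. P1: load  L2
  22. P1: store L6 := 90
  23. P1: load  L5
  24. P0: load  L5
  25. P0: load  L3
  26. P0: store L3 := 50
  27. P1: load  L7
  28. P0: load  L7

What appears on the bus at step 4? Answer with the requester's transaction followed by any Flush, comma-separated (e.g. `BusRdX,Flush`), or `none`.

  op1 P1: store L7 := 29 → I/M on L7; bus BusRdX; mem=10
  op2 P1: store L4 := 7 → I/M on L4; bus BusRdX; mem=40
  op3 P0: store L3 := 23 → M/I on L3; bus BusRdX; mem=60
  op4 P0: load  L1 → E/I on L1; bus BusRd; mem=40
  op5 P1: store L2 := 57 → I/M on L2; bus BusRdX; mem=0
  op6 P0: store L3 := 90 → M/I on L3; bus (none); mem=60
  op7 P1: store L7 := 39 → I/M on L7; bus (none); mem=10
  op8 P1: store L3 := 51 → I/M on L3; bus BusRdX Flush; mem=90
  op9 P1: store L2 := 26 → I/M on L2; bus (none); mem=0
  op10 P0: store L4 := 52 → M/I on L4; bus BusRdX Flush; mem=7
  op11 P1: load  L6 → I/E on L6; bus BusRd; mem=20
  op12 P0: load  L4 → M/I on L4; bus (none); mem=7
  op13 P1: load  L3 → I/M on L3; bus (none); mem=90
  op14 P0: load  L4 → M/I on L4; bus (none); mem=7
  op15 P0: store L1 := 72 → M/I on L1; bus (none); mem=40
  op16 P0: store L4 := 79 → M/I on L4; bus (none); mem=7
  op17 P1: load  L1 → O/S on L1; bus BusRd; mem=40
  op18 P0: store L0 := 43 → M/I on L0; bus BusRdX; mem=70
  op19 P0: load  L4 → M/I on L4; bus (none); mem=7
  op20 P1: store L2 := 16 → I/M on L2; bus (none); mem=0
  op21 P1: load  L2 → I/M on L2; bus (none); mem=0
  op22 P1: store L6 := 90 → I/M on L6; bus (none); mem=20
  op23 P1: load  L5 → I/E on L5; bus BusRd; mem=10
  op24 P0: load  L5 → S/S on L5; bus BusRd; mem=10
  op25 P0: load  L3 → S/O on L3; bus BusRd; mem=90
  op26 P0: store L3 := 50 → M/I on L3; bus BusUpgr Flush; mem=51
  op27 P1: load  L7 → I/M on L7; bus (none); mem=10
  op28 P0: load  L7 → S/O on L7; bus BusRd; mem=10

bus = BusRd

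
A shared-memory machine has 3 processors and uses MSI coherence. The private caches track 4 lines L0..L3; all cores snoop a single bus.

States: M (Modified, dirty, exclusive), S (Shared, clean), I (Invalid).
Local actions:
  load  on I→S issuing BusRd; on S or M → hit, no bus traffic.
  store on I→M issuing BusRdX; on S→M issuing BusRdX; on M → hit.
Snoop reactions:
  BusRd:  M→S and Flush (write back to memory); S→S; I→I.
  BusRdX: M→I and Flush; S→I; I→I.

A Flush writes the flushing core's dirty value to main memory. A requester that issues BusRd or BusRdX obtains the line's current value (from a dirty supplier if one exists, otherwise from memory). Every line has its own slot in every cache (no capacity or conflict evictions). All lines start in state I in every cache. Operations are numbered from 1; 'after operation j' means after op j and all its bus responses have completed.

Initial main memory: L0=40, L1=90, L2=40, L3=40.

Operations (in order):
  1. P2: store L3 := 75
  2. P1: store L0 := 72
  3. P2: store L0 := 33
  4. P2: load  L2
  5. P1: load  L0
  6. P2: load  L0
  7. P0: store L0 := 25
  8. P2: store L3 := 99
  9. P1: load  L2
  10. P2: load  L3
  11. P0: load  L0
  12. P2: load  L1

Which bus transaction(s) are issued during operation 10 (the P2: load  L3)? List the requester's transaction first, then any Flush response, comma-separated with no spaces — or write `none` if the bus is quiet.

  op1 P2: store L3 := 75 → I/I/M on L3; bus BusRdX; mem=40
  op2 P1: store L0 := 72 → I/M/I on L0; bus BusRdX; mem=40
  op3 P2: store L0 := 33 → I/I/M on L0; bus BusRdX Flush; mem=72
  op4 P2: load  L2 → I/I/S on L2; bus BusRd; mem=40
  op5 P1: load  L0 → I/S/S on L0; bus BusRd Flush; mem=33
  op6 P2: load  L0 → I/S/S on L0; bus (none); mem=33
  op7 P0: store L0 := 25 → M/I/I on L0; bus BusRdX; mem=33
  op8 P2: store L3 := 99 → I/I/M on L3; bus (none); mem=40
  op9 P1: load  L2 → I/S/S on L2; bus BusRd; mem=40
  op10 P2: load  L3 → I/I/M on L3; bus (none); mem=40
  op11 P0: load  L0 → M/I/I on L0; bus (none); mem=33
  op12 P2: load  L1 → I/I/S on L1; bus BusRd; mem=90

bus = none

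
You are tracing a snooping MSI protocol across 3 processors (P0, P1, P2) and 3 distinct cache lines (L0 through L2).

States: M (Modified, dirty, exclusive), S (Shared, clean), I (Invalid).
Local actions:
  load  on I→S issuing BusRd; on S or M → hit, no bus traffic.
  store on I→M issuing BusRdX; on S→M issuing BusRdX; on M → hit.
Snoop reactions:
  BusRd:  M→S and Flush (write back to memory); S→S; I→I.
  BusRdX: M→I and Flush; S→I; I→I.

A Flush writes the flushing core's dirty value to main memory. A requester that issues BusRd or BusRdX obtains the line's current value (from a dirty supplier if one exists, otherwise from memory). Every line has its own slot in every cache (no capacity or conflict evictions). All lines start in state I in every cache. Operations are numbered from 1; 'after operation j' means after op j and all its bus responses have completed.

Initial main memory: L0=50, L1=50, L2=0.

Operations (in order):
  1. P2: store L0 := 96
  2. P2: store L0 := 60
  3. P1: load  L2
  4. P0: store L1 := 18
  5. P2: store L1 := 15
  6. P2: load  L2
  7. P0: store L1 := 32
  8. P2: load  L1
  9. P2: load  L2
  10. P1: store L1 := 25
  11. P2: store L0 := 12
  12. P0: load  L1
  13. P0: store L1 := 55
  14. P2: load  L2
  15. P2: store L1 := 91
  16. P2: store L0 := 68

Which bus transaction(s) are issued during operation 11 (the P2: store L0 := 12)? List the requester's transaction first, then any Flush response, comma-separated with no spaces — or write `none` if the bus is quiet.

bus = none

  op1 P2: store L0 := 96 → I/I/M on L0; bus BusRdX; mem=50
  op2 P2: store L0 := 60 → I/I/M on L0; bus (none); mem=50
  op3 P1: load  L2 → I/S/I on L2; bus BusRd; mem=0
  op4 P0: store L1 := 18 → M/I/I on L1; bus BusRdX; mem=50
  op5 P2: store L1 := 15 → I/I/M on L1; bus BusRdX Flush; mem=18
  op6 P2: load  L2 → I/S/S on L2; bus BusRd; mem=0
  op7 P0: store L1 := 32 → M/I/I on L1; bus BusRdX Flush; mem=15
  op8 P2: load  L1 → S/I/S on L1; bus BusRd Flush; mem=32
  op9 P2: load  L2 → I/S/S on L2; bus (none); mem=0
  op10 P1: store L1 := 25 → I/M/I on L1; bus BusRdX; mem=32
  op11 P2: store L0 := 12 → I/I/M on L0; bus (none); mem=50
  op12 P0: load  L1 → S/S/I on L1; bus BusRd Flush; mem=25
  op13 P0: store L1 := 55 → M/I/I on L1; bus BusRdX; mem=25
  op14 P2: load  L2 → I/S/S on L2; bus (none); mem=0
  op15 P2: store L1 := 91 → I/I/M on L1; bus BusRdX Flush; mem=55
  op16 P2: store L0 := 68 → I/I/M on L0; bus (none); mem=50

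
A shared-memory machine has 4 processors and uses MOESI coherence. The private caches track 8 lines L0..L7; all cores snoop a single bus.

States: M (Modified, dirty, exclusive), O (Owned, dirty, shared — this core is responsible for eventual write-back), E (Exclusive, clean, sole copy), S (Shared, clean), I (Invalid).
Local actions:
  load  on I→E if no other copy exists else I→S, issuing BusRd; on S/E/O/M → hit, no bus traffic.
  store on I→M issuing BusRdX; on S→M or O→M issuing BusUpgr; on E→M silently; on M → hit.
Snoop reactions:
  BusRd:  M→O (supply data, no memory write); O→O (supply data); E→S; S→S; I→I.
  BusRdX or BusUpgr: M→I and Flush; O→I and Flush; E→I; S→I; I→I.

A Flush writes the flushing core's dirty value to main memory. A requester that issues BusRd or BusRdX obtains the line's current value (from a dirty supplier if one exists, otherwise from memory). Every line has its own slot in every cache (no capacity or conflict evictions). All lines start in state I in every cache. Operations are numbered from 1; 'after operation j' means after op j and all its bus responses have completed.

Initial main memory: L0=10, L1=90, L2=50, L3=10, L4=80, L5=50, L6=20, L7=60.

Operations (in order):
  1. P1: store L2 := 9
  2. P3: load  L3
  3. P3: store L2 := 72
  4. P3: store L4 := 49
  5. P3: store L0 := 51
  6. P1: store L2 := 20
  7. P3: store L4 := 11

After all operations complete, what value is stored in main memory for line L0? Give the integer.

memory[L0] = 10

[1] P1: store L2 := 9 | P0:I, P1:M(9), P2:I, P3:I | bus: BusRdX
[2] P3: load  L3 | P0:I, P1:I, P2:I, P3:E(10) | bus: BusRd
[3] P3: store L2 := 72 | P0:I, P1:I, P2:I, P3:M(72) | bus: BusRdX,Flush
[4] P3: store L4 := 49 | P0:I, P1:I, P2:I, P3:M(49) | bus: BusRdX
[5] P3: store L0 := 51 | P0:I, P1:I, P2:I, P3:M(51) | bus: BusRdX
[6] P1: store L2 := 20 | P0:I, P1:M(20), P2:I, P3:I | bus: BusRdX,Flush
[7] P3: store L4 := 11 | P0:I, P1:I, P2:I, P3:M(11) | bus: none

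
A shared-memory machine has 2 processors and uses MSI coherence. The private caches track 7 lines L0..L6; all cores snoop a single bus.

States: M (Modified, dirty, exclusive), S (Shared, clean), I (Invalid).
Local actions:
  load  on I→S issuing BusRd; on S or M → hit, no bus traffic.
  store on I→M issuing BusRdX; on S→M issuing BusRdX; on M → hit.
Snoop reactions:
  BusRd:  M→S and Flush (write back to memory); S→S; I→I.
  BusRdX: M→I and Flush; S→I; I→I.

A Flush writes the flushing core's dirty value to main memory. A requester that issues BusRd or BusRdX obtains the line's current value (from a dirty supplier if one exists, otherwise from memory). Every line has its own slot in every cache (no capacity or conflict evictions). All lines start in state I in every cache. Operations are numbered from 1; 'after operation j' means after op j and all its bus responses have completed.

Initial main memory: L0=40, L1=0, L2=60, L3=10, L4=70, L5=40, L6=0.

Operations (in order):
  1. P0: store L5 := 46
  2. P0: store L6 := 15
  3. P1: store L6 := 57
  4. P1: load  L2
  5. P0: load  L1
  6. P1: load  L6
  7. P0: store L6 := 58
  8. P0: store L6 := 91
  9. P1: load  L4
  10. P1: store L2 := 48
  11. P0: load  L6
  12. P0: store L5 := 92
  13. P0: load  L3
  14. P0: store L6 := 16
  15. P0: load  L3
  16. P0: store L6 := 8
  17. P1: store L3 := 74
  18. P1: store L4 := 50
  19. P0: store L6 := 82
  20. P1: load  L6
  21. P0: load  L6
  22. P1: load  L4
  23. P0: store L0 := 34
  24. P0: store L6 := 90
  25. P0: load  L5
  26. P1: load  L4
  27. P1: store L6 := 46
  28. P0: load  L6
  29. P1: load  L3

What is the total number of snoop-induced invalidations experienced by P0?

invalidations = 3

[1] P0: store L5 := 46 | P0:M(46), P1:I | bus: BusRdX
[2] P0: store L6 := 15 | P0:M(15), P1:I | bus: BusRdX
[3] P1: store L6 := 57 | P0:I, P1:M(57) | bus: BusRdX,Flush
[4] P1: load  L2 | P0:I, P1:S(60) | bus: BusRd
[5] P0: load  L1 | P0:S(0), P1:I | bus: BusRd
[6] P1: load  L6 | P0:I, P1:M(57) | bus: none
[7] P0: store L6 := 58 | P0:M(58), P1:I | bus: BusRdX,Flush
[8] P0: store L6 := 91 | P0:M(91), P1:I | bus: none
[9] P1: load  L4 | P0:I, P1:S(70) | bus: BusRd
[10] P1: store L2 := 48 | P0:I, P1:M(48) | bus: BusRdX
[11] P0: load  L6 | P0:M(91), P1:I | bus: none
[12] P0: store L5 := 92 | P0:M(92), P1:I | bus: none
[13] P0: load  L3 | P0:S(10), P1:I | bus: BusRd
[14] P0: store L6 := 16 | P0:M(16), P1:I | bus: none
[15] P0: load  L3 | P0:S(10), P1:I | bus: none
[16] P0: store L6 := 8 | P0:M(8), P1:I | bus: none
[17] P1: store L3 := 74 | P0:I, P1:M(74) | bus: BusRdX
[18] P1: store L4 := 50 | P0:I, P1:M(50) | bus: BusRdX
[19] P0: store L6 := 82 | P0:M(82), P1:I | bus: none
[20] P1: load  L6 | P0:S(82), P1:S(82) | bus: BusRd,Flush
[21] P0: load  L6 | P0:S(82), P1:S(82) | bus: none
[22] P1: load  L4 | P0:I, P1:M(50) | bus: none
[23] P0: store L0 := 34 | P0:M(34), P1:I | bus: BusRdX
[24] P0: store L6 := 90 | P0:M(90), P1:I | bus: BusRdX
[25] P0: load  L5 | P0:M(92), P1:I | bus: none
[26] P1: load  L4 | P0:I, P1:M(50) | bus: none
[27] P1: store L6 := 46 | P0:I, P1:M(46) | bus: BusRdX,Flush
[28] P0: load  L6 | P0:S(46), P1:S(46) | bus: BusRd,Flush
[29] P1: load  L3 | P0:I, P1:M(74) | bus: none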